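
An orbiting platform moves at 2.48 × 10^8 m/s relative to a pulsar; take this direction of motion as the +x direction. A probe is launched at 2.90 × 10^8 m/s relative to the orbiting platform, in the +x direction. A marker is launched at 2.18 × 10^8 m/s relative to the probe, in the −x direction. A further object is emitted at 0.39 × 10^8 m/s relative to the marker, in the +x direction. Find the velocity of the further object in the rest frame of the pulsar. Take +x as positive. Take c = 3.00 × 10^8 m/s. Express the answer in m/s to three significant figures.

+2.95 × 10^8 m/s

Apply u = (u' + v)/(1 + u'v/c²) successively, working outward toward the pulsar.
(Dividing each given speed by c = 3.00 × 10^8 m/s to work in units of c.)
Start: velocity of the orbiting platform relative to the pulsar = 0.8267c.
Compose with the probe (u' = 0.967 in the orbiting platform frame): u_1 = (0.967 + 0.827) / (1 + 0.967·0.827) = 1.7933/1.7991 = 0.9968.
Compose with the marker (u' = -0.727 in the probe frame): u_2 = (-0.727 + 0.997) / (1 + (-0.727)·0.997) = 0.2701/0.2757 = 0.9799.
Compose with the further object (u' = 0.130 in the marker frame): u_3 = (0.130 + 0.980) / (1 + 0.130·0.980) = 1.1099/1.1274 = 0.9845.
So u = 0.9845 × 3.00 × 10^8 m/s.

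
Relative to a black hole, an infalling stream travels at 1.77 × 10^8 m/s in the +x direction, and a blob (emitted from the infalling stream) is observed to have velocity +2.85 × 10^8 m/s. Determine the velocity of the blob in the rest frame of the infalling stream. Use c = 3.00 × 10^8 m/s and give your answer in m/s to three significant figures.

+2.46 × 10^8 m/s

v = 0.590c, u = 0.950c.
Invert the composition law: u' = (u − v)/(1 − uv/c²).
u' = (0.950 − 0.590) / (1 − (0.950)(0.590)) = 0.3600/0.4395 = 0.8191.
u' = 0.8191 × 3.00 × 10^8 m/s.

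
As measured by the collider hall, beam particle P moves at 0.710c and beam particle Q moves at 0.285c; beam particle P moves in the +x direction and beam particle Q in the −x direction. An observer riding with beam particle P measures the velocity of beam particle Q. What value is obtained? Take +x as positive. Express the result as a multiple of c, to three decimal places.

β_A = 0.710, β_B = -0.285.
Transform to A's frame with the inverse velocity-addition law: u' = (u − v)/(1 − uv/c²), taking u = β_B and v = β_A.
u' = (-0.285 − 0.710) / (1 − (0.710)(-0.285)) = -0.9950/1.2024 = -0.8275.

-0.828c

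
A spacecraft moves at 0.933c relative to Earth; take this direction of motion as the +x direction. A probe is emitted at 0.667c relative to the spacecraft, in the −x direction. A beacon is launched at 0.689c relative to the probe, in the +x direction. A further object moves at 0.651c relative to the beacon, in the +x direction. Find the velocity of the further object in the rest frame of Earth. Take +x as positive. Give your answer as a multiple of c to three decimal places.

Apply u = (u' + v)/(1 + u'v/c²) successively, working outward toward Earth.
Start: velocity of the spacecraft relative to Earth = 0.9330c.
Compose with the probe (u' = -0.667 in the spacecraft frame): u_1 = (-0.667 + 0.933) / (1 + (-0.667)·0.933) = 0.2660/0.3777 = 0.7043.
Compose with the beacon (u' = 0.689 in the probe frame): u_2 = (0.689 + 0.704) / (1 + 0.689·0.704) = 1.3933/1.4853 = 0.9381.
Compose with the further object (u' = 0.651 in the beacon frame): u_3 = (0.651 + 0.938) / (1 + 0.651·0.938) = 1.5891/1.6107 = 0.9866.

+0.987c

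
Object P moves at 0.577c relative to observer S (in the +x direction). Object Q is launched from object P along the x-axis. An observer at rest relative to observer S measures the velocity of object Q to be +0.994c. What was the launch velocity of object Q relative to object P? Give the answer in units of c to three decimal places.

+0.978c

Invert the composition law: u' = (u − v)/(1 − uv/c²).
u' = (0.994 − 0.577) / (1 − (0.994)(0.577)) = 0.4170/0.4265 = 0.9778.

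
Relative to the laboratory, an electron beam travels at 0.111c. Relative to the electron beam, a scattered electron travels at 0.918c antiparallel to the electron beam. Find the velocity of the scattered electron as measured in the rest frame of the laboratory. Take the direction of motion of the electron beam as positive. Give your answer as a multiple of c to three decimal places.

With v = 0.111 and u' = -0.918 (in units of c),
u = (u' + v)/(1 + u'v/c²):
u = (-0.918 + 0.111) / (1 + (-0.918)·0.111) = -0.8070/0.8981 = -0.8986

-0.899c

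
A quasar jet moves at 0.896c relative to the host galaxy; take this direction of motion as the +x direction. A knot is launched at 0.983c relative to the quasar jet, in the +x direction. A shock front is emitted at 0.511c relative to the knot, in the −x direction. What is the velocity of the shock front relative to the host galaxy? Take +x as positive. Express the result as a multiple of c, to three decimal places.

+0.997c

Apply u = (u' + v)/(1 + u'v/c²) successively, working outward toward the host galaxy.
Start: velocity of the quasar jet relative to the host galaxy = 0.8960c.
Compose with the knot (u' = 0.983 in the quasar jet frame): u_1 = (0.983 + 0.896) / (1 + 0.983·0.896) = 1.8790/1.8808 = 0.9991.
Compose with the shock front (u' = -0.511 in the knot frame): u_2 = (-0.511 + 0.999) / (1 + (-0.511)·0.999) = 0.4881/0.4895 = 0.9971.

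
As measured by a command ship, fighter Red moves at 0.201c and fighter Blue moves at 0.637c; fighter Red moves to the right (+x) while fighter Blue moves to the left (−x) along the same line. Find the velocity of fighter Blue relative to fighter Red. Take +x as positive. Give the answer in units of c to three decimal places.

-0.743c

β_A = 0.201, β_B = -0.637.
Transform to A's frame with the inverse velocity-addition law: u' = (u − v)/(1 − uv/c²), taking u = β_B and v = β_A.
u' = (-0.637 − 0.201) / (1 − (0.201)(-0.637)) = -0.8380/1.1280 = -0.7429.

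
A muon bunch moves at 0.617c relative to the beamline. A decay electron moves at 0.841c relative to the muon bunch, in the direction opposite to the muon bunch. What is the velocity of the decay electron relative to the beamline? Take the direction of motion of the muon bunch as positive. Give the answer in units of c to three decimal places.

-0.466c

With v = 0.617 and u' = -0.841 (in units of c),
u = (u' + v)/(1 + u'v/c²):
u = (-0.841 + 0.617) / (1 + (-0.841)·0.617) = -0.2240/0.4811 = -0.4656
(Galilean addition would give -0.224c.)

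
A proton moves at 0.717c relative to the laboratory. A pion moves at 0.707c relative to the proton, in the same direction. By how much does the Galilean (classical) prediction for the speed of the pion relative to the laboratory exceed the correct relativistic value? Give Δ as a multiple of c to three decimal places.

Galilean: u_cl = 0.707 + 0.717 = 1.4240.
Relativistic: u_rel = (0.707 + 0.717) / (1 + 0.707·0.717) = 1.4240/1.5069 = 0.9450.
Δ = 1.4240 − 0.9450 = 0.4790.
(The classical prediction exceeds c; the relativistic result does not.)

Δ = 0.479c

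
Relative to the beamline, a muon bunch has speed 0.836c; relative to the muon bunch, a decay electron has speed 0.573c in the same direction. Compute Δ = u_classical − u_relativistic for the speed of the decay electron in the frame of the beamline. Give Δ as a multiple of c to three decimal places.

Galilean: u_cl = 0.573 + 0.836 = 1.4090.
Relativistic: u_rel = (0.573 + 0.836) / (1 + 0.573·0.836) = 1.4090/1.4790 = 0.9527.
Δ = 1.4090 − 0.9527 = 0.4563.
(The classical prediction exceeds c; the relativistic result does not.)

Δ = 0.456c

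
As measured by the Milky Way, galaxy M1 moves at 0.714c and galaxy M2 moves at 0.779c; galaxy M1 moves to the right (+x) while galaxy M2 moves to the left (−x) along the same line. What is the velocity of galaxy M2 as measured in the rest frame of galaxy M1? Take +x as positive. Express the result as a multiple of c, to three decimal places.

β_A = 0.714, β_B = -0.779.
Transform to A's frame with the inverse velocity-addition law: u' = (u − v)/(1 − uv/c²), taking u = β_B and v = β_A.
u' = (-0.779 − 0.714) / (1 − (0.714)(-0.779)) = -1.4930/1.5562 = -0.9594.

-0.959c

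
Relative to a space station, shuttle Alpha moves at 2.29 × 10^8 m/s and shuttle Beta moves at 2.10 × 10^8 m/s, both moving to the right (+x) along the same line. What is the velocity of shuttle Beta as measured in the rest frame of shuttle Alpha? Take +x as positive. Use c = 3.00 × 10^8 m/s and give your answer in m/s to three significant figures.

-4.08 × 10^7 m/s

β_A = 0.763, β_B = 0.700 (dividing each by c = 3.00 × 10^8 m/s).
Transform to A's frame with the inverse velocity-addition law: u' = (u − v)/(1 − uv/c²), taking u = β_B and v = β_A.
u' = (0.700 − 0.763) / (1 − (0.763)(0.700)) = -0.0633/0.4657 = -0.1360.
u' = -0.1360 × 3.00 × 10^8 m/s.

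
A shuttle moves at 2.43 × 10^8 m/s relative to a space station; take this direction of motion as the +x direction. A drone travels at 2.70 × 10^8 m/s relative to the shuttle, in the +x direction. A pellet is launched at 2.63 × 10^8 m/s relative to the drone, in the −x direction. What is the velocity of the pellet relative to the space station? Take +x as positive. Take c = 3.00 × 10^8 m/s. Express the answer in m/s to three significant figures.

+2.53 × 10^8 m/s

Apply u = (u' + v)/(1 + u'v/c²) successively, working outward toward the space station.
(Dividing each given speed by c = 3.00 × 10^8 m/s to work in units of c.)
Start: velocity of the shuttle relative to the space station = 0.8100c.
Compose with the drone (u' = 0.900 in the shuttle frame): u_1 = (0.900 + 0.810) / (1 + 0.900·0.810) = 1.7100/1.7290 = 0.9890.
Compose with the pellet (u' = -0.877 in the drone frame): u_2 = (-0.877 + 0.989) / (1 + (-0.877)·0.989) = 0.1123/0.1330 = 0.8449.
So u = 0.8449 × 3.00 × 10^8 m/s.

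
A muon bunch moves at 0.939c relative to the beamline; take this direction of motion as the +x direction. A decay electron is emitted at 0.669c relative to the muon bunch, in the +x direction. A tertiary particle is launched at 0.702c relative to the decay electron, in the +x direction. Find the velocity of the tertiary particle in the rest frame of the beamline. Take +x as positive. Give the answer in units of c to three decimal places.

Apply u = (u' + v)/(1 + u'v/c²) successively, working outward toward the beamline.
Start: velocity of the muon bunch relative to the beamline = 0.9390c.
Compose with the decay electron (u' = 0.669 in the muon bunch frame): u_1 = (0.669 + 0.939) / (1 + 0.669·0.939) = 1.6080/1.6282 = 0.9876.
Compose with the tertiary particle (u' = 0.702 in the decay electron frame): u_2 = (0.702 + 0.988) / (1 + 0.702·0.988) = 1.6896/1.6933 = 0.9978.

0.998c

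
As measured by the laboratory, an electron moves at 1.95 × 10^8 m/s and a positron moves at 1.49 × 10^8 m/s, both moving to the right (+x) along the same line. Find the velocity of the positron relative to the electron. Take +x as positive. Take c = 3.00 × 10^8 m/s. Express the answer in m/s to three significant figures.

-6.79 × 10^7 m/s

β_A = 0.650, β_B = 0.497 (dividing each by c = 3.00 × 10^8 m/s).
Transform to A's frame with the inverse velocity-addition law: u' = (u − v)/(1 − uv/c²), taking u = β_B and v = β_A.
u' = (0.497 − 0.650) / (1 − (0.650)(0.497)) = -0.1533/0.6772 = -0.2264.
u' = -0.2264 × 3.00 × 10^8 m/s.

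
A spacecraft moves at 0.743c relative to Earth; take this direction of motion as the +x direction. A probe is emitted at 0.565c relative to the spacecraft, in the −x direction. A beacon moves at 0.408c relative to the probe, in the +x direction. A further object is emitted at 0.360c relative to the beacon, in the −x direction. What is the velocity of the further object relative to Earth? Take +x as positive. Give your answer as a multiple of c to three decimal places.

Apply u = (u' + v)/(1 + u'v/c²) successively, working outward toward Earth.
Start: velocity of the spacecraft relative to Earth = 0.7430c.
Compose with the probe (u' = -0.565 in the spacecraft frame): u_1 = (-0.565 + 0.743) / (1 + (-0.565)·0.743) = 0.1780/0.5802 = 0.3068.
Compose with the beacon (u' = 0.408 in the probe frame): u_2 = (0.408 + 0.307) / (1 + 0.408·0.307) = 0.7148/1.1252 = 0.6353.
Compose with the further object (u' = -0.360 in the beacon frame): u_3 = (-0.360 + 0.635) / (1 + (-0.360)·0.635) = 0.2753/0.7713 = 0.3569.

+0.357c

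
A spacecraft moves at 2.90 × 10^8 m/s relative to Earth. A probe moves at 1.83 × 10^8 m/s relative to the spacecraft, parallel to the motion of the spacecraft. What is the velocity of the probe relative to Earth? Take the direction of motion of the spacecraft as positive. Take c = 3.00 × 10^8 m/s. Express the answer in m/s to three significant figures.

In units of c (dividing by 3.00 × 10^8 m/s): v = 0.967, u' = 0.610.
u = (u' + v)/(1 + u'v/c²):
u = (0.610 + 0.967) / (1 + 0.610·0.967) = 1.5767/1.5897 = 0.9918
(Galilean addition would give +1.577c, exceeding c.)
Converting back: u = 0.9918 × 3.00 × 10^8 m/s.

2.98 × 10^8 m/s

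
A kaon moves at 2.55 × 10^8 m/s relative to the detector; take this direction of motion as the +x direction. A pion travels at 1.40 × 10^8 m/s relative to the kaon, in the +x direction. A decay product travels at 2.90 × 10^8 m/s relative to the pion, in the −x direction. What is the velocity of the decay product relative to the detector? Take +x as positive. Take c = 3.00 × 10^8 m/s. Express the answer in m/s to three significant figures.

-8.10 × 10^7 m/s

Apply u = (u' + v)/(1 + u'v/c²) successively, working outward toward the detector.
(Dividing each given speed by c = 3.00 × 10^8 m/s to work in units of c.)
Start: velocity of the kaon relative to the detector = 0.8500c.
Compose with the pion (u' = 0.467 in the kaon frame): u_1 = (0.467 + 0.850) / (1 + 0.467·0.850) = 1.3167/1.3967 = 0.9427.
Compose with the decay product (u' = -0.967 in the pion frame): u_2 = (-0.967 + 0.943) / (1 + (-0.967)·0.943) = -0.0239/0.0887 = -0.2700.
So u = -0.2700 × 3.00 × 10^8 m/s.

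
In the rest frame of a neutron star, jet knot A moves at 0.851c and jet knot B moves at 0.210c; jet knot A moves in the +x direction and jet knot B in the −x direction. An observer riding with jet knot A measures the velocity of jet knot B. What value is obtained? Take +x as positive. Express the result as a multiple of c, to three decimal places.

-0.900c

β_A = 0.851, β_B = -0.210.
Transform to A's frame with the inverse velocity-addition law: u' = (u − v)/(1 − uv/c²), taking u = β_B and v = β_A.
u' = (-0.210 − 0.851) / (1 − (0.851)(-0.210)) = -1.0610/1.1787 = -0.9001.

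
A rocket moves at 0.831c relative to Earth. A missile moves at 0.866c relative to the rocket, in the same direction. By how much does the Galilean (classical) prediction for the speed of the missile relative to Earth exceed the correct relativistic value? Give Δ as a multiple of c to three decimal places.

Galilean: u_cl = 0.866 + 0.831 = 1.6970.
Relativistic: u_rel = (0.866 + 0.831) / (1 + 0.866·0.831) = 1.6970/1.7196 = 0.9868.
Δ = 1.6970 − 0.9868 = 0.7102.
(The classical prediction exceeds c; the relativistic result does not.)

Δ = 0.710c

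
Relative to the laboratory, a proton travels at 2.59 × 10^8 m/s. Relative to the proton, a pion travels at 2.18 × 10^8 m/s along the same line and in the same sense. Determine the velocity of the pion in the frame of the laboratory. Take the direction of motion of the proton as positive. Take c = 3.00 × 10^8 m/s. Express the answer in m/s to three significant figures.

In units of c (dividing by 3.00 × 10^8 m/s): v = 0.863, u' = 0.727.
u = (u' + v)/(1 + u'v/c²):
u = (0.727 + 0.863) / (1 + 0.727·0.863) = 1.5900/1.6274 = 0.9770
(Galilean addition would give +1.590c, exceeding c.)
Converting back: u = 0.9770 × 3.00 × 10^8 m/s.

2.93 × 10^8 m/s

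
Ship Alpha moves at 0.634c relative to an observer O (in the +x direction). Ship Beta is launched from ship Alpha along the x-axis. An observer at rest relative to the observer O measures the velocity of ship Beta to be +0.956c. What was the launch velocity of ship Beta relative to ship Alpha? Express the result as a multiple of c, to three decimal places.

Invert the composition law: u' = (u − v)/(1 − uv/c²).
u' = (0.956 − 0.634) / (1 − (0.956)(0.634)) = 0.3220/0.3939 = 0.8175.

+0.817c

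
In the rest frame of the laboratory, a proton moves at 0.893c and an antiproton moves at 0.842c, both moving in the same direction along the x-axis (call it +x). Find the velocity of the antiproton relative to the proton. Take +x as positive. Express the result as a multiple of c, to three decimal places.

β_A = 0.893, β_B = 0.842.
Transform to A's frame with the inverse velocity-addition law: u' = (u − v)/(1 − uv/c²), taking u = β_B and v = β_A.
u' = (0.842 − 0.893) / (1 − (0.893)(0.842)) = -0.0510/0.2481 = -0.2056.

-0.206c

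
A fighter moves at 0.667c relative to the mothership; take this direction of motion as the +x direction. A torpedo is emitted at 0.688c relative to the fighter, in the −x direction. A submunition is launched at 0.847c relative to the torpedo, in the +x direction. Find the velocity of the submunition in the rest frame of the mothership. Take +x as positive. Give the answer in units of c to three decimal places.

+0.836c

Apply u = (u' + v)/(1 + u'v/c²) successively, working outward toward the mothership.
Start: velocity of the fighter relative to the mothership = 0.6670c.
Compose with the torpedo (u' = -0.688 in the fighter frame): u_1 = (-0.688 + 0.667) / (1 + (-0.688)·0.667) = -0.0210/0.5411 = -0.0388.
Compose with the submunition (u' = 0.847 in the torpedo frame): u_2 = (0.847 + (-0.039)) / (1 + 0.847·(-0.039)) = 0.8082/0.9671 = 0.8357.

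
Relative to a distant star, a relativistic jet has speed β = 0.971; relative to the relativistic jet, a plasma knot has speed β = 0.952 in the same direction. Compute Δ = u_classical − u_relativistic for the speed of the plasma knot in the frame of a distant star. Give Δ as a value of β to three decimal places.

Δ = 0.924

Galilean: u_cl = 0.952 + 0.971 = 1.9230.
Relativistic: u_rel = (0.952 + 0.971) / (1 + 0.952·0.971) = 1.9230/1.9244 = 0.9993.
Δ = 1.9230 − 0.9993 = 0.9237.
(The classical prediction exceeds c; the relativistic result does not.)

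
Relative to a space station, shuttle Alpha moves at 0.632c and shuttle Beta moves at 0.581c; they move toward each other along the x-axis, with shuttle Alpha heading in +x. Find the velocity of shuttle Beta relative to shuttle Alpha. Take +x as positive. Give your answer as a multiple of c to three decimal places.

β_A = 0.632, β_B = -0.581.
Transform to A's frame with the inverse velocity-addition law: u' = (u − v)/(1 − uv/c²), taking u = β_B and v = β_A.
u' = (-0.581 − 0.632) / (1 − (0.632)(-0.581)) = -1.2130/1.3672 = -0.8872.

-0.887c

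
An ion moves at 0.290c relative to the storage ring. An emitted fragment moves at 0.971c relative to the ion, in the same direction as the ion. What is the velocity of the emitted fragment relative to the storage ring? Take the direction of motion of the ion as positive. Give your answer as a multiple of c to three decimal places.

0.984c

With v = 0.290 and u' = 0.971 (in units of c),
u = (u' + v)/(1 + u'v/c²):
u = (0.971 + 0.290) / (1 + 0.971·0.290) = 1.2610/1.2816 = 0.9839
(Galilean addition would give +1.261c, exceeding c.)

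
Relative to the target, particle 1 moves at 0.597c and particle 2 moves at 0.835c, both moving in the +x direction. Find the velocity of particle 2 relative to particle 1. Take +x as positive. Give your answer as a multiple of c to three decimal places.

+0.475c

β_A = 0.597, β_B = 0.835.
Transform to A's frame with the inverse velocity-addition law: u' = (u − v)/(1 − uv/c²), taking u = β_B and v = β_A.
u' = (0.835 − 0.597) / (1 − (0.597)(0.835)) = 0.2380/0.5015 = 0.4746.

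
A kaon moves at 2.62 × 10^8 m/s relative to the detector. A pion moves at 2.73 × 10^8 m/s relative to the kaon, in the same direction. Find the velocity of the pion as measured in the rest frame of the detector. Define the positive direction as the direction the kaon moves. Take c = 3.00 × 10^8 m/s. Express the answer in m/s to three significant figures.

2.98 × 10^8 m/s

In units of c (dividing by 3.00 × 10^8 m/s): v = 0.873, u' = 0.910.
u = (u' + v)/(1 + u'v/c²):
u = (0.910 + 0.873) / (1 + 0.910·0.873) = 1.7833/1.7947 = 0.9936
Converting back: u = 0.9936 × 3.00 × 10^8 m/s.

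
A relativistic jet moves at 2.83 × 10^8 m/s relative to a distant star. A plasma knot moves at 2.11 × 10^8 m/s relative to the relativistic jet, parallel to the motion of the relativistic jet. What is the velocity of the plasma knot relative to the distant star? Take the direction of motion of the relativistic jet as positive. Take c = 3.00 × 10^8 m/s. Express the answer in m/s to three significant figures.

2.97 × 10^8 m/s

In units of c (dividing by 3.00 × 10^8 m/s): v = 0.943, u' = 0.703.
u = (u' + v)/(1 + u'v/c²):
u = (0.703 + 0.943) / (1 + 0.703·0.943) = 1.6467/1.6635 = 0.9899
Converting back: u = 0.9899 × 3.00 × 10^8 m/s.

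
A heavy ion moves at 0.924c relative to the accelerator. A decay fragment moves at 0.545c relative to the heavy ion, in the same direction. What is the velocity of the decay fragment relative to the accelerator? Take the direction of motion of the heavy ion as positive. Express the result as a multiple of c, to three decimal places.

0.977c

With v = 0.924 and u' = 0.545 (in units of c),
u = (u' + v)/(1 + u'v/c²):
u = (0.545 + 0.924) / (1 + 0.545·0.924) = 1.4690/1.5036 = 0.9770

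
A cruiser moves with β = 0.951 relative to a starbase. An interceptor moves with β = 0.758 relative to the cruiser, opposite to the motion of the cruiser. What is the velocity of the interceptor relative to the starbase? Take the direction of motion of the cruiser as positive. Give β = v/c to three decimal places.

With v = 0.951 and u' = -0.758 (in units of c),
u = (u' + v)/(1 + u'v/c²):
u = (-0.758 + 0.951) / (1 + (-0.758)·0.951) = 0.1930/0.2791 = 0.6914

β = +0.691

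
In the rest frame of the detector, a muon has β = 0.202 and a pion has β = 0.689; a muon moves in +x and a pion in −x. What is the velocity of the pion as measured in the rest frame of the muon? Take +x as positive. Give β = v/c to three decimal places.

β_A = 0.202, β_B = -0.689.
Transform to A's frame with the inverse velocity-addition law: u' = (u − v)/(1 − uv/c²), taking u = β_B and v = β_A.
u' = (-0.689 − 0.202) / (1 − (0.202)(-0.689)) = -0.8910/1.1392 = -0.7821.

β = -0.782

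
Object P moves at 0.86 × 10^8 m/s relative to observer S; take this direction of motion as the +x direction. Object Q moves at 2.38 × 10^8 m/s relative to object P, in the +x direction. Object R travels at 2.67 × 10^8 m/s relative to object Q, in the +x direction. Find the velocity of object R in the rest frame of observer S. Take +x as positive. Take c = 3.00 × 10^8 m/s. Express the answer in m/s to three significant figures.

2.98 × 10^8 m/s

Apply u = (u' + v)/(1 + u'v/c²) successively, working outward toward observer S.
(Dividing each given speed by c = 3.00 × 10^8 m/s to work in units of c.)
Start: velocity of object P relative to observer S = 0.2867c.
Compose with object Q (u' = 0.793 in object P frame): u_1 = (0.793 + 0.287) / (1 + 0.793·0.287) = 1.0800/1.2274 = 0.8799.
Compose with object R (u' = 0.890 in object Q frame): u_2 = (0.890 + 0.880) / (1 + 0.890·0.880) = 1.7699/1.7831 = 0.9926.
So u = 0.9926 × 3.00 × 10^8 m/s.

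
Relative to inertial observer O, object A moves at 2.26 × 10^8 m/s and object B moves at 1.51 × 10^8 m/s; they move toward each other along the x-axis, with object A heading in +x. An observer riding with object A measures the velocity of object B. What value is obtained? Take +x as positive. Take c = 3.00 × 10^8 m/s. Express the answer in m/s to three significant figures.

β_A = 0.753, β_B = -0.503 (dividing each by c = 3.00 × 10^8 m/s).
Transform to A's frame with the inverse velocity-addition law: u' = (u − v)/(1 − uv/c²), taking u = β_B and v = β_A.
u' = (-0.503 − 0.753) / (1 − (0.753)(-0.503)) = -1.2567/1.3792 = -0.9112.
u' = -0.9112 × 3.00 × 10^8 m/s.

-2.73 × 10^8 m/s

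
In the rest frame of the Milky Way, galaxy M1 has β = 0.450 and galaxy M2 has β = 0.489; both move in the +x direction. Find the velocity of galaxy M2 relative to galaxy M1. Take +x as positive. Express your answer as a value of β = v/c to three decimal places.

β = +0.050

β_A = 0.450, β_B = 0.489.
Transform to A's frame with the inverse velocity-addition law: u' = (u − v)/(1 − uv/c²), taking u = β_B and v = β_A.
u' = (0.489 − 0.450) / (1 − (0.450)(0.489)) = 0.0390/0.7800 = 0.0500.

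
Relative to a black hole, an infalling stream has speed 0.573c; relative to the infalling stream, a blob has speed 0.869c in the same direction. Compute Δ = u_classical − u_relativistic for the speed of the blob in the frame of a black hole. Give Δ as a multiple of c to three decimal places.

Δ = 0.479c

Galilean: u_cl = 0.869 + 0.573 = 1.4420.
Relativistic: u_rel = (0.869 + 0.573) / (1 + 0.869·0.573) = 1.4420/1.4979 = 0.9627.
Δ = 1.4420 − 0.9627 = 0.4793.
(The classical prediction exceeds c; the relativistic result does not.)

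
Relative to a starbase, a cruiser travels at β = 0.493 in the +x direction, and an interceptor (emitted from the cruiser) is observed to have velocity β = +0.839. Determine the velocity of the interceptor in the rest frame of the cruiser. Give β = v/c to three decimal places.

β = +0.590

Invert the composition law: u' = (u − v)/(1 − uv/c²).
u' = (0.839 − 0.493) / (1 − (0.839)(0.493)) = 0.3460/0.5864 = 0.5901.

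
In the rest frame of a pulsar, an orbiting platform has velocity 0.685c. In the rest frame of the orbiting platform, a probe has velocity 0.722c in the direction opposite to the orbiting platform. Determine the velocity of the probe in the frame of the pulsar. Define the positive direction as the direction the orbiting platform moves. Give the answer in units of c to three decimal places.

With v = 0.685 and u' = -0.722 (in units of c),
u = (u' + v)/(1 + u'v/c²):
u = (-0.722 + 0.685) / (1 + (-0.722)·0.685) = -0.0370/0.5054 = -0.0732
(Galilean addition would give -0.037c.)

-0.073c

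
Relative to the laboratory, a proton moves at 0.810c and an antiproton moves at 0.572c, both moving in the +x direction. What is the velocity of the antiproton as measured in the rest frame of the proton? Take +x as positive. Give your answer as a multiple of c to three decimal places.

-0.443c

β_A = 0.810, β_B = 0.572.
Transform to A's frame with the inverse velocity-addition law: u' = (u − v)/(1 − uv/c²), taking u = β_B and v = β_A.
u' = (0.572 − 0.810) / (1 − (0.810)(0.572)) = -0.2380/0.5367 = -0.4435.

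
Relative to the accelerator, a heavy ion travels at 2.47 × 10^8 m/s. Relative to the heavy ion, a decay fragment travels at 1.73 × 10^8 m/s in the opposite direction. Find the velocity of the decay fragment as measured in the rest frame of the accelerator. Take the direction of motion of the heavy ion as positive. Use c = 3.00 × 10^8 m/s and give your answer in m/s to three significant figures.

In units of c (dividing by 3.00 × 10^8 m/s): v = 0.823, u' = -0.577.
u = (u' + v)/(1 + u'v/c²):
u = (-0.577 + 0.823) / (1 + (-0.577)·0.823) = 0.2467/0.5252 = 0.4697
(Galilean addition would give +0.247c.)
Converting back: u = 0.4697 × 3.00 × 10^8 m/s.

+1.41 × 10^8 m/s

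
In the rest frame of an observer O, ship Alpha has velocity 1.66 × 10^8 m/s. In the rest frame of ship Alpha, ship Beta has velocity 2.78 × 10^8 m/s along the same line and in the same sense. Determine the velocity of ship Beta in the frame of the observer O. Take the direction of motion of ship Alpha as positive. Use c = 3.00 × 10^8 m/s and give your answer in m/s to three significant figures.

2.94 × 10^8 m/s

In units of c (dividing by 3.00 × 10^8 m/s): v = 0.553, u' = 0.927.
u = (u' + v)/(1 + u'v/c²):
u = (0.927 + 0.553) / (1 + 0.927·0.553) = 1.4800/1.5128 = 0.9783
(Galilean addition would give +1.480c, exceeding c.)
Converting back: u = 0.9783 × 3.00 × 10^8 m/s.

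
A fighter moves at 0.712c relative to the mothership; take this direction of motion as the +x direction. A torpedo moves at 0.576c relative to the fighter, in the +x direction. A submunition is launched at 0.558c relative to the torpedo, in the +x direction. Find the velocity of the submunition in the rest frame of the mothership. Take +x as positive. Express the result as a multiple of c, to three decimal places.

0.975c

Apply u = (u' + v)/(1 + u'v/c²) successively, working outward toward the mothership.
Start: velocity of the fighter relative to the mothership = 0.7120c.
Compose with the torpedo (u' = 0.576 in the fighter frame): u_1 = (0.576 + 0.712) / (1 + 0.576·0.712) = 1.2880/1.4101 = 0.9134.
Compose with the submunition (u' = 0.558 in the torpedo frame): u_2 = (0.558 + 0.913) / (1 + 0.558·0.913) = 1.4714/1.5097 = 0.9746.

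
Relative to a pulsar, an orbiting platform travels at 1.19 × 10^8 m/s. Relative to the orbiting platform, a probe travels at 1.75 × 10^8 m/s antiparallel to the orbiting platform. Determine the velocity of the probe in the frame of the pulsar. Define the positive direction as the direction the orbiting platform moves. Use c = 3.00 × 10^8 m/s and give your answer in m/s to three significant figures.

-7.29 × 10^7 m/s

In units of c (dividing by 3.00 × 10^8 m/s): v = 0.397, u' = -0.583.
u = (u' + v)/(1 + u'v/c²):
u = (-0.583 + 0.397) / (1 + (-0.583)·0.397) = -0.1867/0.7686 = -0.2429
Converting back: u = -0.2429 × 3.00 × 10^8 m/s.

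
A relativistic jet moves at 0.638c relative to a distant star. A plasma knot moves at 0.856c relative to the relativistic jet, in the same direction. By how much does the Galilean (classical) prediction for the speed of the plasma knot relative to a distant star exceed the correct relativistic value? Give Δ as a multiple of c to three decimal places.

Δ = 0.528c

Galilean: u_cl = 0.856 + 0.638 = 1.4940.
Relativistic: u_rel = (0.856 + 0.638) / (1 + 0.856·0.638) = 1.4940/1.5461 = 0.9663.
Δ = 1.4940 − 0.9663 = 0.5277.
(The classical prediction exceeds c; the relativistic result does not.)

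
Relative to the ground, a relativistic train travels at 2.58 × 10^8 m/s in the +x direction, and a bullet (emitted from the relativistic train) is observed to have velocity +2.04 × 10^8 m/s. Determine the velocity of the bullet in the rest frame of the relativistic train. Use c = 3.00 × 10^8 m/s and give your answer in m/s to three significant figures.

-1.30 × 10^8 m/s

v = 0.860c, u = 0.680c.
Invert the composition law: u' = (u − v)/(1 − uv/c²).
u' = (0.680 − 0.860) / (1 − (0.680)(0.860)) = -0.1800/0.4152 = -0.4335.
u' = -0.4335 × 3.00 × 10^8 m/s.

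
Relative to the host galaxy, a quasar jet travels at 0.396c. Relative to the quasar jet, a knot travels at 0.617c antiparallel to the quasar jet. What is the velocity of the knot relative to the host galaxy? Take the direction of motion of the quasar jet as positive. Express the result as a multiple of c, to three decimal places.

-0.292c

With v = 0.396 and u' = -0.617 (in units of c),
u = (u' + v)/(1 + u'v/c²):
u = (-0.617 + 0.396) / (1 + (-0.617)·0.396) = -0.2210/0.7557 = -0.2925
(Galilean addition would give -0.221c.)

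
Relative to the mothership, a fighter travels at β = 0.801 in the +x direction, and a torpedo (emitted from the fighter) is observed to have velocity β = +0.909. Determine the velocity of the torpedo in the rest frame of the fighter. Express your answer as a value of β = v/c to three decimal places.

Invert the composition law: u' = (u − v)/(1 − uv/c²).
u' = (0.909 − 0.801) / (1 − (0.909)(0.801)) = 0.1080/0.2719 = 0.3972.

β = +0.397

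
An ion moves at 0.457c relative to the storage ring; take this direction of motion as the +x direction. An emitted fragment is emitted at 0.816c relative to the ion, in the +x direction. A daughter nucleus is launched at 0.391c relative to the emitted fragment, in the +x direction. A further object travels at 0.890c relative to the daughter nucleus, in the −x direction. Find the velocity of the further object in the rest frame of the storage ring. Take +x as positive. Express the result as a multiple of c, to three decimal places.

Apply u = (u' + v)/(1 + u'v/c²) successively, working outward toward the storage ring.
Start: velocity of the ion relative to the storage ring = 0.4570c.
Compose with the emitted fragment (u' = 0.816 in the ion frame): u_1 = (0.816 + 0.457) / (1 + 0.816·0.457) = 1.2730/1.3729 = 0.9272.
Compose with the daughter nucleus (u' = 0.391 in the emitted fragment frame): u_2 = (0.391 + 0.927) / (1 + 0.391·0.927) = 1.3182/1.3625 = 0.9675.
Compose with the further object (u' = -0.890 in the daughter nucleus frame): u_3 = (-0.890 + 0.967) / (1 + (-0.890)·0.967) = 0.0775/0.1389 = 0.5576.

+0.558c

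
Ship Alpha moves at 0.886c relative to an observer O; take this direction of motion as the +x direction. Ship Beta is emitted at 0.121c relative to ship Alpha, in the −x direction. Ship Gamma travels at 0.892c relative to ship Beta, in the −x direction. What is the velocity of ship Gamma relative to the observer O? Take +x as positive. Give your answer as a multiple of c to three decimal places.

Apply u = (u' + v)/(1 + u'v/c²) successively, working outward toward the observer O.
Start: velocity of ship Alpha relative to the observer O = 0.8860c.
Compose with ship Beta (u' = -0.121 in ship Alpha frame): u_1 = (-0.121 + 0.886) / (1 + (-0.121)·0.886) = 0.7650/0.8928 = 0.8569.
Compose with ship Gamma (u' = -0.892 in ship Beta frame): u_2 = (-0.892 + 0.857) / (1 + (-0.892)·0.857) = -0.0351/0.2357 = -0.1491.

-0.149c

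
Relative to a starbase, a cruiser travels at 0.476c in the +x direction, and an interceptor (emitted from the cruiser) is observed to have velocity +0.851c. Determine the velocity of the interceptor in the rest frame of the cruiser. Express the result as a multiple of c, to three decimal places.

+0.630c

Invert the composition law: u' = (u − v)/(1 − uv/c²).
u' = (0.851 − 0.476) / (1 − (0.851)(0.476)) = 0.3750/0.5949 = 0.6303.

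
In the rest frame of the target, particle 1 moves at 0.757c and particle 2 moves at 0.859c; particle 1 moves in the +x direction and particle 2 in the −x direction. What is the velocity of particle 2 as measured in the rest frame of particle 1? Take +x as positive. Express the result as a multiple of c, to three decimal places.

β_A = 0.757, β_B = -0.859.
Transform to A's frame with the inverse velocity-addition law: u' = (u − v)/(1 − uv/c²), taking u = β_B and v = β_A.
u' = (-0.859 − 0.757) / (1 − (0.757)(-0.859)) = -1.6160/1.6503 = -0.9792.

-0.979c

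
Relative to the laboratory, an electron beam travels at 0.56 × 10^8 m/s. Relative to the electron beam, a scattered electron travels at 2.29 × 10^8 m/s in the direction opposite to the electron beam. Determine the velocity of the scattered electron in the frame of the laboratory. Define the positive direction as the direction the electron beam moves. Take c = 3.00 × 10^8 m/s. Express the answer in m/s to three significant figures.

-2.02 × 10^8 m/s

In units of c (dividing by 3.00 × 10^8 m/s): v = 0.187, u' = -0.763.
u = (u' + v)/(1 + u'v/c²):
u = (-0.763 + 0.187) / (1 + (-0.763)·0.187) = -0.5767/0.8575 = -0.6725
Converting back: u = -0.6725 × 3.00 × 10^8 m/s.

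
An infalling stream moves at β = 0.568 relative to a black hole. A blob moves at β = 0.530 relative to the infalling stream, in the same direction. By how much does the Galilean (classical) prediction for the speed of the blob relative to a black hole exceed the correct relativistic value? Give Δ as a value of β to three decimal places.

Galilean: u_cl = 0.530 + 0.568 = 1.0980.
Relativistic: u_rel = (0.530 + 0.568) / (1 + 0.530·0.568) = 1.0980/1.3010 = 0.8439.
Δ = 1.0980 − 0.8439 = 0.2541.
(The classical prediction exceeds c; the relativistic result does not.)

Δ = 0.254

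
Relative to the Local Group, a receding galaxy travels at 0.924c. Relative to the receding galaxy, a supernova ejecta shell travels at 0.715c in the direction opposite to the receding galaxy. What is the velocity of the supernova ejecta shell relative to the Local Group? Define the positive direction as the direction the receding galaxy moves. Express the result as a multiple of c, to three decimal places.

+0.616c

With v = 0.924 and u' = -0.715 (in units of c),
u = (u' + v)/(1 + u'v/c²):
u = (-0.715 + 0.924) / (1 + (-0.715)·0.924) = 0.2090/0.3393 = 0.6159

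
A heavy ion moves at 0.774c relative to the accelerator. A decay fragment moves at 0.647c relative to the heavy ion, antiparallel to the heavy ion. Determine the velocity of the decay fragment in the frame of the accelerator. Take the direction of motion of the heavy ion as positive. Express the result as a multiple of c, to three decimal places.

+0.254c

With v = 0.774 and u' = -0.647 (in units of c),
u = (u' + v)/(1 + u'v/c²):
u = (-0.647 + 0.774) / (1 + (-0.647)·0.774) = 0.1270/0.4992 = 0.2544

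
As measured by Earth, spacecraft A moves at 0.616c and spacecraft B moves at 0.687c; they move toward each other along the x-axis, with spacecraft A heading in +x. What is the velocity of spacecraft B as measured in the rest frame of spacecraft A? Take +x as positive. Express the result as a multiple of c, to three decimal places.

-0.916c

β_A = 0.616, β_B = -0.687.
Transform to A's frame with the inverse velocity-addition law: u' = (u − v)/(1 − uv/c²), taking u = β_B and v = β_A.
u' = (-0.687 − 0.616) / (1 − (0.616)(-0.687)) = -1.3030/1.4232 = -0.9155.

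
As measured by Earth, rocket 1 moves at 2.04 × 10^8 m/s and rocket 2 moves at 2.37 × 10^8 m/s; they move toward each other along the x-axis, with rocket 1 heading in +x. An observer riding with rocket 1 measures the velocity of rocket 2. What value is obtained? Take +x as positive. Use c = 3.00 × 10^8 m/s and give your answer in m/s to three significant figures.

β_A = 0.680, β_B = -0.790 (dividing each by c = 3.00 × 10^8 m/s).
Transform to A's frame with the inverse velocity-addition law: u' = (u − v)/(1 − uv/c²), taking u = β_B and v = β_A.
u' = (-0.790 − 0.680) / (1 − (0.680)(-0.790)) = -1.4700/1.5372 = -0.9563.
u' = -0.9563 × 3.00 × 10^8 m/s.

-2.87 × 10^8 m/s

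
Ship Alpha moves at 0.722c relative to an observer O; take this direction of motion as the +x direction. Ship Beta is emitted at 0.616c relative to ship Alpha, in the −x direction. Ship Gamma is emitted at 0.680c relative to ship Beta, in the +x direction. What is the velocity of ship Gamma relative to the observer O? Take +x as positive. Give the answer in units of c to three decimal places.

Apply u = (u' + v)/(1 + u'v/c²) successively, working outward toward the observer O.
Start: velocity of ship Alpha relative to the observer O = 0.7220c.
Compose with ship Beta (u' = -0.616 in ship Alpha frame): u_1 = (-0.616 + 0.722) / (1 + (-0.616)·0.722) = 0.1060/0.5552 = 0.1909.
Compose with ship Gamma (u' = 0.680 in ship Beta frame): u_2 = (0.680 + 0.191) / (1 + 0.680·0.191) = 0.8709/1.1298 = 0.7708.

+0.771c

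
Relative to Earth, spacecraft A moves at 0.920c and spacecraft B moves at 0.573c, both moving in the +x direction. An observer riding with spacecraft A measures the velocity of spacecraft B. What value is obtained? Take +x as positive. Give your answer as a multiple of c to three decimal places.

-0.734c

β_A = 0.920, β_B = 0.573.
Transform to A's frame with the inverse velocity-addition law: u' = (u − v)/(1 − uv/c²), taking u = β_B and v = β_A.
u' = (0.573 − 0.920) / (1 − (0.920)(0.573)) = -0.3470/0.4728 = -0.7339.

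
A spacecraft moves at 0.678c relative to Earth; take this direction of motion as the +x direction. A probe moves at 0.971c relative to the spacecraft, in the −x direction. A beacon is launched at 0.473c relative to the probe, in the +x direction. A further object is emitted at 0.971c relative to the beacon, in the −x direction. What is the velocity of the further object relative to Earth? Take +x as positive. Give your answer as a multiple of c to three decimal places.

-0.994c

Apply u = (u' + v)/(1 + u'v/c²) successively, working outward toward Earth.
Start: velocity of the spacecraft relative to Earth = 0.6780c.
Compose with the probe (u' = -0.971 in the spacecraft frame): u_1 = (-0.971 + 0.678) / (1 + (-0.971)·0.678) = -0.2930/0.3417 = -0.8576.
Compose with the beacon (u' = 0.473 in the probe frame): u_2 = (0.473 + (-0.858)) / (1 + 0.473·(-0.858)) = -0.3846/0.5944 = -0.6470.
Compose with the further object (u' = -0.971 in the beacon frame): u_3 = (-0.971 + (-0.647)) / (1 + (-0.971)·(-0.647)) = -1.6180/1.6283 = -0.9937.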